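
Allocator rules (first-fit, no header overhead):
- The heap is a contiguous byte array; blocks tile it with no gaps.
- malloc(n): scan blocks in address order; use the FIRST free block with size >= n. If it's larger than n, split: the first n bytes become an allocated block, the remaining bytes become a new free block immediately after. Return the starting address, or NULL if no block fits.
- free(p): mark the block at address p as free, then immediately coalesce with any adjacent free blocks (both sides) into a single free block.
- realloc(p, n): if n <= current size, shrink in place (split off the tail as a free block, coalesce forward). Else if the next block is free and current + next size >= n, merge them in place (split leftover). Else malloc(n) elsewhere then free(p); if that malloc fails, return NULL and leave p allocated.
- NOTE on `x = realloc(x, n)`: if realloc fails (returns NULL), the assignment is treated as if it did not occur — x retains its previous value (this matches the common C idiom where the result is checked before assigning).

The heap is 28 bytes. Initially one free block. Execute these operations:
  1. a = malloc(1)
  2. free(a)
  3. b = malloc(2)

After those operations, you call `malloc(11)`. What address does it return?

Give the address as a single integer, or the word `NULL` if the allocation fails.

Op 1: a = malloc(1) -> a = 0; heap: [0-0 ALLOC][1-27 FREE]
Op 2: free(a) -> (freed a); heap: [0-27 FREE]
Op 3: b = malloc(2) -> b = 0; heap: [0-1 ALLOC][2-27 FREE]
malloc(11): first-fit scan over [0-1 ALLOC][2-27 FREE] -> 2

Answer: 2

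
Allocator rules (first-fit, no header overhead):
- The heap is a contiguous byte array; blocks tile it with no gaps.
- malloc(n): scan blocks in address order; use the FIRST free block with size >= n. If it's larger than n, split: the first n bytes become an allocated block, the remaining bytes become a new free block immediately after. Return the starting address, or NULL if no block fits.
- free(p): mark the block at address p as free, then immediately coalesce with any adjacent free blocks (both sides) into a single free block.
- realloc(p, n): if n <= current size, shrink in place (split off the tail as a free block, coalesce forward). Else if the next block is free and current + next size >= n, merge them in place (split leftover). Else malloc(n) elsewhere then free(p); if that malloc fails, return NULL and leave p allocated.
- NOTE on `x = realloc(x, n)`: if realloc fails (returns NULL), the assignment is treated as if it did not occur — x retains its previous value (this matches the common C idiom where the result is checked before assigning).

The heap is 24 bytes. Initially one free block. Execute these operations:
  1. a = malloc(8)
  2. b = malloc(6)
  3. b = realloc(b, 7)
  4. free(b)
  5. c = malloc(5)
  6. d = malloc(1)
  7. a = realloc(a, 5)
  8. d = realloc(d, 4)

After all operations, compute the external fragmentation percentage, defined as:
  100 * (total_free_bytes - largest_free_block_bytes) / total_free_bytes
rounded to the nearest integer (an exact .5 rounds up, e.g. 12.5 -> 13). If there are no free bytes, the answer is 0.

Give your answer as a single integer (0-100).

Answer: 30

Derivation:
Op 1: a = malloc(8) -> a = 0; heap: [0-7 ALLOC][8-23 FREE]
Op 2: b = malloc(6) -> b = 8; heap: [0-7 ALLOC][8-13 ALLOC][14-23 FREE]
Op 3: b = realloc(b, 7) -> b = 8; heap: [0-7 ALLOC][8-14 ALLOC][15-23 FREE]
Op 4: free(b) -> (freed b); heap: [0-7 ALLOC][8-23 FREE]
Op 5: c = malloc(5) -> c = 8; heap: [0-7 ALLOC][8-12 ALLOC][13-23 FREE]
Op 6: d = malloc(1) -> d = 13; heap: [0-7 ALLOC][8-12 ALLOC][13-13 ALLOC][14-23 FREE]
Op 7: a = realloc(a, 5) -> a = 0; heap: [0-4 ALLOC][5-7 FREE][8-12 ALLOC][13-13 ALLOC][14-23 FREE]
Op 8: d = realloc(d, 4) -> d = 13; heap: [0-4 ALLOC][5-7 FREE][8-12 ALLOC][13-16 ALLOC][17-23 FREE]
Free blocks: [3 7] total_free=10 largest=7 -> 100*(10-7)/10 = 300/10 = 30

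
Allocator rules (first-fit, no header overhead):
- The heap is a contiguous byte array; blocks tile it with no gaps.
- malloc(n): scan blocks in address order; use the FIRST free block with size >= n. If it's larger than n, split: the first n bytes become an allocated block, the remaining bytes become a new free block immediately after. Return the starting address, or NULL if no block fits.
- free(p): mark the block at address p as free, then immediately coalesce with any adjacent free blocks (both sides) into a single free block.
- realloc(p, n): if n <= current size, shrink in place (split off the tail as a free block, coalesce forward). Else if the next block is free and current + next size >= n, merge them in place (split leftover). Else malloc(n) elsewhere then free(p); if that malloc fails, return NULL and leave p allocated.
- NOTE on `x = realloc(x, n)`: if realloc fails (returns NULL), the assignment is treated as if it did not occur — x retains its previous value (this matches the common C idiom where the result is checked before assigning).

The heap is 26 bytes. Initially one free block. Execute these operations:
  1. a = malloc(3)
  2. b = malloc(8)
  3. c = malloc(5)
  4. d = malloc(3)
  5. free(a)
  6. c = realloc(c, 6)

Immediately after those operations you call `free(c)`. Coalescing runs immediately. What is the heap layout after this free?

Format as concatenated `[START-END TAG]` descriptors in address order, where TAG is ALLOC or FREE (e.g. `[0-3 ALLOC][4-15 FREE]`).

Answer: [0-2 FREE][3-10 ALLOC][11-15 FREE][16-18 ALLOC][19-25 FREE]

Derivation:
Op 1: a = malloc(3) -> a = 0; heap: [0-2 ALLOC][3-25 FREE]
Op 2: b = malloc(8) -> b = 3; heap: [0-2 ALLOC][3-10 ALLOC][11-25 FREE]
Op 3: c = malloc(5) -> c = 11; heap: [0-2 ALLOC][3-10 ALLOC][11-15 ALLOC][16-25 FREE]
Op 4: d = malloc(3) -> d = 16; heap: [0-2 ALLOC][3-10 ALLOC][11-15 ALLOC][16-18 ALLOC][19-25 FREE]
Op 5: free(a) -> (freed a); heap: [0-2 FREE][3-10 ALLOC][11-15 ALLOC][16-18 ALLOC][19-25 FREE]
Op 6: c = realloc(c, 6) -> c = 19; heap: [0-2 FREE][3-10 ALLOC][11-15 FREE][16-18 ALLOC][19-24 ALLOC][25-25 FREE]
free(c): c = 19 -> block [19-24 ALLOC]; mark free, coalesce with adjacent free neighbors -> [0-2 FREE][3-10 ALLOC][11-15 FREE][16-18 ALLOC][19-25 FREE]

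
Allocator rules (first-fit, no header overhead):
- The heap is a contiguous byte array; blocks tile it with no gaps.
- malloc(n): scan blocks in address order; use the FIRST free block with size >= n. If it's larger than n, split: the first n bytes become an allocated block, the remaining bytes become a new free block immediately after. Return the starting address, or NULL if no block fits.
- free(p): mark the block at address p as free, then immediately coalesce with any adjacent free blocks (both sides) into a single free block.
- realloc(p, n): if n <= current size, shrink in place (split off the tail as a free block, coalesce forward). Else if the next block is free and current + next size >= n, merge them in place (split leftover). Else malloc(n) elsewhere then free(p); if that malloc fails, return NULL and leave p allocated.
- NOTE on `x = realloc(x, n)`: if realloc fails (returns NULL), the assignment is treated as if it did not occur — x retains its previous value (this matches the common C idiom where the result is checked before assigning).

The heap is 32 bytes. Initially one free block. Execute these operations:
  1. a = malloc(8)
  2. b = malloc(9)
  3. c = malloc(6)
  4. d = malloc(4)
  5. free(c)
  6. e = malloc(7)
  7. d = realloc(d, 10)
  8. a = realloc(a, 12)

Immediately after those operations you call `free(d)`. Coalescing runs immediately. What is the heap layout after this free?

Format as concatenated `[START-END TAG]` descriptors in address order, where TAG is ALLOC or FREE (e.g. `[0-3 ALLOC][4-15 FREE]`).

Op 1: a = malloc(8) -> a = 0; heap: [0-7 ALLOC][8-31 FREE]
Op 2: b = malloc(9) -> b = 8; heap: [0-7 ALLOC][8-16 ALLOC][17-31 FREE]
Op 3: c = malloc(6) -> c = 17; heap: [0-7 ALLOC][8-16 ALLOC][17-22 ALLOC][23-31 FREE]
Op 4: d = malloc(4) -> d = 23; heap: [0-7 ALLOC][8-16 ALLOC][17-22 ALLOC][23-26 ALLOC][27-31 FREE]
Op 5: free(c) -> (freed c); heap: [0-7 ALLOC][8-16 ALLOC][17-22 FREE][23-26 ALLOC][27-31 FREE]
Op 6: e = malloc(7) -> e = NULL; heap: [0-7 ALLOC][8-16 ALLOC][17-22 FREE][23-26 ALLOC][27-31 FREE]
Op 7: d = realloc(d, 10) -> NULL (d unchanged); heap: [0-7 ALLOC][8-16 ALLOC][17-22 FREE][23-26 ALLOC][27-31 FREE]
Op 8: a = realloc(a, 12) -> NULL (a unchanged); heap: [0-7 ALLOC][8-16 ALLOC][17-22 FREE][23-26 ALLOC][27-31 FREE]
free(d): d = 23 -> block [23-26 ALLOC]; mark free, coalesce with adjacent free neighbors -> [0-7 ALLOC][8-16 ALLOC][17-31 FREE]

Answer: [0-7 ALLOC][8-16 ALLOC][17-31 FREE]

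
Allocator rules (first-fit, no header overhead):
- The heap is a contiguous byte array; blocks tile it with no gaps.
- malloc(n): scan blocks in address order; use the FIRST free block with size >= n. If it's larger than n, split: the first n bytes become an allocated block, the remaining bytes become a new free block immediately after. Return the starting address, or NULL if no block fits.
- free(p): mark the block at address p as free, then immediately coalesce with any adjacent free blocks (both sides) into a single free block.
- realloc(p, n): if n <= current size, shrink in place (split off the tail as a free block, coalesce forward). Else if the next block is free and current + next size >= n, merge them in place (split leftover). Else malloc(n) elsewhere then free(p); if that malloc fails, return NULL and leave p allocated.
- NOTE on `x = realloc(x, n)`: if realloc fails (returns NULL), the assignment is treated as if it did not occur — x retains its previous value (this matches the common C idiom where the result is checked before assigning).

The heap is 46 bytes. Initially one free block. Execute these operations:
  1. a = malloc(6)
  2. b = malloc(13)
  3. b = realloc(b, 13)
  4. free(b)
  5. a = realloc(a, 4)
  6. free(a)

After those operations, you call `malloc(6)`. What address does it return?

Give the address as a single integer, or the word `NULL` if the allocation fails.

Op 1: a = malloc(6) -> a = 0; heap: [0-5 ALLOC][6-45 FREE]
Op 2: b = malloc(13) -> b = 6; heap: [0-5 ALLOC][6-18 ALLOC][19-45 FREE]
Op 3: b = realloc(b, 13) -> b = 6; heap: [0-5 ALLOC][6-18 ALLOC][19-45 FREE]
Op 4: free(b) -> (freed b); heap: [0-5 ALLOC][6-45 FREE]
Op 5: a = realloc(a, 4) -> a = 0; heap: [0-3 ALLOC][4-45 FREE]
Op 6: free(a) -> (freed a); heap: [0-45 FREE]
malloc(6): first-fit scan over [0-45 FREE] -> 0

Answer: 0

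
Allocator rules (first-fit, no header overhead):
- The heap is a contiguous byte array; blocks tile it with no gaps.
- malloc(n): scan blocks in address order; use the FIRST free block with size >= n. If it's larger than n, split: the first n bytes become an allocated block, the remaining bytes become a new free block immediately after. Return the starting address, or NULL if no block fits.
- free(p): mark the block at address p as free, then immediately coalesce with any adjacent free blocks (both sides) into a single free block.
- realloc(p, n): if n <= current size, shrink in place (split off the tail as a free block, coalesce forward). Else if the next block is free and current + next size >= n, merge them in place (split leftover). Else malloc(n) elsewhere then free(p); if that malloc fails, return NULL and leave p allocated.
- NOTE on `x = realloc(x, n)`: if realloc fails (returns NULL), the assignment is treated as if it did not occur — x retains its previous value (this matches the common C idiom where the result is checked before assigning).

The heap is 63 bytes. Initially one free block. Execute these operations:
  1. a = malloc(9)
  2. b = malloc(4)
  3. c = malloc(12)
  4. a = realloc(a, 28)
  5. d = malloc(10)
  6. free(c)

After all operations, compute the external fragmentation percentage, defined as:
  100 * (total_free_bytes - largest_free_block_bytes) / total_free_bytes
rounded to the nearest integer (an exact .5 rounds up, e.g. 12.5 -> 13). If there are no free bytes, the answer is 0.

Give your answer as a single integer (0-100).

Answer: 43

Derivation:
Op 1: a = malloc(9) -> a = 0; heap: [0-8 ALLOC][9-62 FREE]
Op 2: b = malloc(4) -> b = 9; heap: [0-8 ALLOC][9-12 ALLOC][13-62 FREE]
Op 3: c = malloc(12) -> c = 13; heap: [0-8 ALLOC][9-12 ALLOC][13-24 ALLOC][25-62 FREE]
Op 4: a = realloc(a, 28) -> a = 25; heap: [0-8 FREE][9-12 ALLOC][13-24 ALLOC][25-52 ALLOC][53-62 FREE]
Op 5: d = malloc(10) -> d = 53; heap: [0-8 FREE][9-12 ALLOC][13-24 ALLOC][25-52 ALLOC][53-62 ALLOC]
Op 6: free(c) -> (freed c); heap: [0-8 FREE][9-12 ALLOC][13-24 FREE][25-52 ALLOC][53-62 ALLOC]
Free blocks: [9 12] total_free=21 largest=12 -> 100*(21-12)/21 = 900/21 ≈ 42.857 -> rounds to 43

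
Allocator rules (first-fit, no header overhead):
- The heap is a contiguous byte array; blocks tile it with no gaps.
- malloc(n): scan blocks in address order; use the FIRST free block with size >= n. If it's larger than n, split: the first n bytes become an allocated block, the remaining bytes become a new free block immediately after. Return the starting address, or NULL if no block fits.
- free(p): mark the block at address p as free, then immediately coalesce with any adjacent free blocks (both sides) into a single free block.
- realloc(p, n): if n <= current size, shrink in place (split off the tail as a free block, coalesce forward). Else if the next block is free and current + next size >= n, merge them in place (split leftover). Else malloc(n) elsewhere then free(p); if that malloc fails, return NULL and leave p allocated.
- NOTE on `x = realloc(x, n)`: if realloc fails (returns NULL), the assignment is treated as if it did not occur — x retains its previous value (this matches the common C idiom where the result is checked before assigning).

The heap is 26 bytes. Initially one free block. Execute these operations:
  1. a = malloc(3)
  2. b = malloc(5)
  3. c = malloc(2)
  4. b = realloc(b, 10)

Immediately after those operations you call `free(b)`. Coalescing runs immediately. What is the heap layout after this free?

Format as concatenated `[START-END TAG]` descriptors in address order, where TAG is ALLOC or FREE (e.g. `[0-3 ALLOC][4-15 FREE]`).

Op 1: a = malloc(3) -> a = 0; heap: [0-2 ALLOC][3-25 FREE]
Op 2: b = malloc(5) -> b = 3; heap: [0-2 ALLOC][3-7 ALLOC][8-25 FREE]
Op 3: c = malloc(2) -> c = 8; heap: [0-2 ALLOC][3-7 ALLOC][8-9 ALLOC][10-25 FREE]
Op 4: b = realloc(b, 10) -> b = 10; heap: [0-2 ALLOC][3-7 FREE][8-9 ALLOC][10-19 ALLOC][20-25 FREE]
free(b): b = 10 -> block [10-19 ALLOC]; mark free, coalesce with adjacent free neighbors -> [0-2 ALLOC][3-7 FREE][8-9 ALLOC][10-25 FREE]

Answer: [0-2 ALLOC][3-7 FREE][8-9 ALLOC][10-25 FREE]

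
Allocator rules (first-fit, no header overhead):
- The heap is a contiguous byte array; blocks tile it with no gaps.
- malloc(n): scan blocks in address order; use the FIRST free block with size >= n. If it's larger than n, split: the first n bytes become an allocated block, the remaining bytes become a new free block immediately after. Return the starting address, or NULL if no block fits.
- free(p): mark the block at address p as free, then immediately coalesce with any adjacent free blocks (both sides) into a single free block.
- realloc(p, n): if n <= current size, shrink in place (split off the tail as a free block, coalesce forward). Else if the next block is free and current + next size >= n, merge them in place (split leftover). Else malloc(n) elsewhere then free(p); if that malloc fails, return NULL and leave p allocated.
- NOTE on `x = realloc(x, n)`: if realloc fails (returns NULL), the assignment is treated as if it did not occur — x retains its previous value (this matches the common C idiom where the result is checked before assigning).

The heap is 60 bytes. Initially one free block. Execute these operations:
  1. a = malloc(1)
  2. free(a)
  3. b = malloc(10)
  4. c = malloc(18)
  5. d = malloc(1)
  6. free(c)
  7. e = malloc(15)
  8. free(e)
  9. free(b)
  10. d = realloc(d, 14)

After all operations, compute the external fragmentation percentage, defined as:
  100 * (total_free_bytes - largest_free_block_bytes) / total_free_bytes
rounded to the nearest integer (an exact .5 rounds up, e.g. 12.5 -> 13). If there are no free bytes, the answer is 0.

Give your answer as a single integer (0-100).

Answer: 39

Derivation:
Op 1: a = malloc(1) -> a = 0; heap: [0-0 ALLOC][1-59 FREE]
Op 2: free(a) -> (freed a); heap: [0-59 FREE]
Op 3: b = malloc(10) -> b = 0; heap: [0-9 ALLOC][10-59 FREE]
Op 4: c = malloc(18) -> c = 10; heap: [0-9 ALLOC][10-27 ALLOC][28-59 FREE]
Op 5: d = malloc(1) -> d = 28; heap: [0-9 ALLOC][10-27 ALLOC][28-28 ALLOC][29-59 FREE]
Op 6: free(c) -> (freed c); heap: [0-9 ALLOC][10-27 FREE][28-28 ALLOC][29-59 FREE]
Op 7: e = malloc(15) -> e = 10; heap: [0-9 ALLOC][10-24 ALLOC][25-27 FREE][28-28 ALLOC][29-59 FREE]
Op 8: free(e) -> (freed e); heap: [0-9 ALLOC][10-27 FREE][28-28 ALLOC][29-59 FREE]
Op 9: free(b) -> (freed b); heap: [0-27 FREE][28-28 ALLOC][29-59 FREE]
Op 10: d = realloc(d, 14) -> d = 28; heap: [0-27 FREE][28-41 ALLOC][42-59 FREE]
Free blocks: [28 18] total_free=46 largest=28 -> 100*(46-28)/46 = 1800/46 ≈ 39.130 -> rounds to 39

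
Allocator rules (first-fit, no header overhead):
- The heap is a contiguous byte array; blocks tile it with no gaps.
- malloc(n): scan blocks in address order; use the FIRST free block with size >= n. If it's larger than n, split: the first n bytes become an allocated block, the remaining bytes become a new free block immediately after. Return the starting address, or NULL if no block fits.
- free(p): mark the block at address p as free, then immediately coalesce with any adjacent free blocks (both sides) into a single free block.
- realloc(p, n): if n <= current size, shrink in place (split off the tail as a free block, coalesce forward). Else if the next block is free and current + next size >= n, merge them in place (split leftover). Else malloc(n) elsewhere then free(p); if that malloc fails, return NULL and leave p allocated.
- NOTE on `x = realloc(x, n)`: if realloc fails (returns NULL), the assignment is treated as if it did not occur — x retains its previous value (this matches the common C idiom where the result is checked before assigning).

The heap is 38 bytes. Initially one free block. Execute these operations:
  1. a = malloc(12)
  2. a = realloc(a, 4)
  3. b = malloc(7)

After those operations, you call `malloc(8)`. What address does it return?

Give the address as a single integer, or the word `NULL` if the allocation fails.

Op 1: a = malloc(12) -> a = 0; heap: [0-11 ALLOC][12-37 FREE]
Op 2: a = realloc(a, 4) -> a = 0; heap: [0-3 ALLOC][4-37 FREE]
Op 3: b = malloc(7) -> b = 4; heap: [0-3 ALLOC][4-10 ALLOC][11-37 FREE]
malloc(8): first-fit scan over [0-3 ALLOC][4-10 ALLOC][11-37 FREE] -> 11

Answer: 11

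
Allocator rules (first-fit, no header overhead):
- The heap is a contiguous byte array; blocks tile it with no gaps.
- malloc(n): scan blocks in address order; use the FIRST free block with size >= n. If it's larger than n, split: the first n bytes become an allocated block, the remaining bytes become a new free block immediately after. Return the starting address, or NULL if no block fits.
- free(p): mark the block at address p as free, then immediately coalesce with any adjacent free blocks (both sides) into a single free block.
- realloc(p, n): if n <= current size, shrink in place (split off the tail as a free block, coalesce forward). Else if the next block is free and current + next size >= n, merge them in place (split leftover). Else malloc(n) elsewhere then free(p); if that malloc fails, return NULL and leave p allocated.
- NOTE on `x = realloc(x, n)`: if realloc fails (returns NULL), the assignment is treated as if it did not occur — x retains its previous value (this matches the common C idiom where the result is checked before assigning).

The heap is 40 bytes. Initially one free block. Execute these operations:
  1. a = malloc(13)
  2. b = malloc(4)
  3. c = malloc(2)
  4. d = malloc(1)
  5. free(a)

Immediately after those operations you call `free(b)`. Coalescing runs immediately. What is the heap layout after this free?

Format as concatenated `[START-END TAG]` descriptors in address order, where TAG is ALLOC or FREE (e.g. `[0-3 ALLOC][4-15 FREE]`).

Op 1: a = malloc(13) -> a = 0; heap: [0-12 ALLOC][13-39 FREE]
Op 2: b = malloc(4) -> b = 13; heap: [0-12 ALLOC][13-16 ALLOC][17-39 FREE]
Op 3: c = malloc(2) -> c = 17; heap: [0-12 ALLOC][13-16 ALLOC][17-18 ALLOC][19-39 FREE]
Op 4: d = malloc(1) -> d = 19; heap: [0-12 ALLOC][13-16 ALLOC][17-18 ALLOC][19-19 ALLOC][20-39 FREE]
Op 5: free(a) -> (freed a); heap: [0-12 FREE][13-16 ALLOC][17-18 ALLOC][19-19 ALLOC][20-39 FREE]
free(b): b = 13 -> block [13-16 ALLOC]; mark free, coalesce with adjacent free neighbors -> [0-16 FREE][17-18 ALLOC][19-19 ALLOC][20-39 FREE]

Answer: [0-16 FREE][17-18 ALLOC][19-19 ALLOC][20-39 FREE]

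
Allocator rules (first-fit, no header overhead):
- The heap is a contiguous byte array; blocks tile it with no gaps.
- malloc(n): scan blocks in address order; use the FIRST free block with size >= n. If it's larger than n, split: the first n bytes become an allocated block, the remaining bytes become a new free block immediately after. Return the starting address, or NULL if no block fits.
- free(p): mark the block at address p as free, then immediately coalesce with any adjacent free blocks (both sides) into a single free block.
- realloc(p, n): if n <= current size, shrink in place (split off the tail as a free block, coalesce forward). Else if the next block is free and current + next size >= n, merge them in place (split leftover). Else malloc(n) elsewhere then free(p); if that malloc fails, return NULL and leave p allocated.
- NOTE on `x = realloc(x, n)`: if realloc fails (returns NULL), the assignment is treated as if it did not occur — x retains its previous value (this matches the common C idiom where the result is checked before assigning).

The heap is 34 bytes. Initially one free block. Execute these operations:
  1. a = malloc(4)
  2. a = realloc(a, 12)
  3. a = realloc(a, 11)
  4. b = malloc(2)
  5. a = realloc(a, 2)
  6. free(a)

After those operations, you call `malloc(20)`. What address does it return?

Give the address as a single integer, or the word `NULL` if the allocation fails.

Answer: 13

Derivation:
Op 1: a = malloc(4) -> a = 0; heap: [0-3 ALLOC][4-33 FREE]
Op 2: a = realloc(a, 12) -> a = 0; heap: [0-11 ALLOC][12-33 FREE]
Op 3: a = realloc(a, 11) -> a = 0; heap: [0-10 ALLOC][11-33 FREE]
Op 4: b = malloc(2) -> b = 11; heap: [0-10 ALLOC][11-12 ALLOC][13-33 FREE]
Op 5: a = realloc(a, 2) -> a = 0; heap: [0-1 ALLOC][2-10 FREE][11-12 ALLOC][13-33 FREE]
Op 6: free(a) -> (freed a); heap: [0-10 FREE][11-12 ALLOC][13-33 FREE]
malloc(20): first-fit scan over [0-10 FREE][11-12 ALLOC][13-33 FREE] -> 13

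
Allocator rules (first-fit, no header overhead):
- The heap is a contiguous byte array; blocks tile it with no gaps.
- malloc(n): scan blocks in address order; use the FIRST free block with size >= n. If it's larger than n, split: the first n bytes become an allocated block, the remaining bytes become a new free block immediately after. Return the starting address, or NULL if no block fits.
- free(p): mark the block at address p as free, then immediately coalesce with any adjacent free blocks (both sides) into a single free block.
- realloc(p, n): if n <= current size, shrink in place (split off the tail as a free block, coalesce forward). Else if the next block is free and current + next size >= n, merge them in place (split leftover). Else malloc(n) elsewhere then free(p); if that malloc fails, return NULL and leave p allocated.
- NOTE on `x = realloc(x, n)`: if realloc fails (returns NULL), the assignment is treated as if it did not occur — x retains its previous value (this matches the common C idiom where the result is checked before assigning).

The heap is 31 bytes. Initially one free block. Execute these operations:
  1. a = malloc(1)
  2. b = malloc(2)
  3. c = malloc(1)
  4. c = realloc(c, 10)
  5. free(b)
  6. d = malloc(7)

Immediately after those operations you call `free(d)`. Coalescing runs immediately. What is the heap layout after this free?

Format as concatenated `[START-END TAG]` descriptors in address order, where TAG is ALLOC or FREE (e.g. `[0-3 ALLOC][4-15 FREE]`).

Op 1: a = malloc(1) -> a = 0; heap: [0-0 ALLOC][1-30 FREE]
Op 2: b = malloc(2) -> b = 1; heap: [0-0 ALLOC][1-2 ALLOC][3-30 FREE]
Op 3: c = malloc(1) -> c = 3; heap: [0-0 ALLOC][1-2 ALLOC][3-3 ALLOC][4-30 FREE]
Op 4: c = realloc(c, 10) -> c = 3; heap: [0-0 ALLOC][1-2 ALLOC][3-12 ALLOC][13-30 FREE]
Op 5: free(b) -> (freed b); heap: [0-0 ALLOC][1-2 FREE][3-12 ALLOC][13-30 FREE]
Op 6: d = malloc(7) -> d = 13; heap: [0-0 ALLOC][1-2 FREE][3-12 ALLOC][13-19 ALLOC][20-30 FREE]
free(d): d = 13 -> block [13-19 ALLOC]; mark free, coalesce with adjacent free neighbors -> [0-0 ALLOC][1-2 FREE][3-12 ALLOC][13-30 FREE]

Answer: [0-0 ALLOC][1-2 FREE][3-12 ALLOC][13-30 FREE]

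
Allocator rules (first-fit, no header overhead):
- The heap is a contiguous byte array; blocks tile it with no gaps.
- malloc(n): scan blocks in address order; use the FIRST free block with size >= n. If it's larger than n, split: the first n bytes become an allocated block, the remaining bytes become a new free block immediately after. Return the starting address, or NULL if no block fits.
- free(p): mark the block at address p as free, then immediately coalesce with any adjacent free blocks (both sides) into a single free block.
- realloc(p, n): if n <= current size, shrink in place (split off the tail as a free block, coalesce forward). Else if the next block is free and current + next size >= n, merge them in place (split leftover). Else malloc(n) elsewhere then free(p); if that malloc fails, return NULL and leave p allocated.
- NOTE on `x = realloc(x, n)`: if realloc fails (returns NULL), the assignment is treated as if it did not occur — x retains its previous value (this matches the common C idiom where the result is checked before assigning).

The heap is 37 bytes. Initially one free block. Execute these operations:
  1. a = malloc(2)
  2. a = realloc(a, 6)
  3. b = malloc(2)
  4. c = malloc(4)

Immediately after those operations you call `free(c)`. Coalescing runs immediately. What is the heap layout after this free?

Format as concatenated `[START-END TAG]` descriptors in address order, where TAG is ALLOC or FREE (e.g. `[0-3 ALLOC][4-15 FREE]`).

Answer: [0-5 ALLOC][6-7 ALLOC][8-36 FREE]

Derivation:
Op 1: a = malloc(2) -> a = 0; heap: [0-1 ALLOC][2-36 FREE]
Op 2: a = realloc(a, 6) -> a = 0; heap: [0-5 ALLOC][6-36 FREE]
Op 3: b = malloc(2) -> b = 6; heap: [0-5 ALLOC][6-7 ALLOC][8-36 FREE]
Op 4: c = malloc(4) -> c = 8; heap: [0-5 ALLOC][6-7 ALLOC][8-11 ALLOC][12-36 FREE]
free(c): c = 8 -> block [8-11 ALLOC]; mark free, coalesce with adjacent free neighbors -> [0-5 ALLOC][6-7 ALLOC][8-36 FREE]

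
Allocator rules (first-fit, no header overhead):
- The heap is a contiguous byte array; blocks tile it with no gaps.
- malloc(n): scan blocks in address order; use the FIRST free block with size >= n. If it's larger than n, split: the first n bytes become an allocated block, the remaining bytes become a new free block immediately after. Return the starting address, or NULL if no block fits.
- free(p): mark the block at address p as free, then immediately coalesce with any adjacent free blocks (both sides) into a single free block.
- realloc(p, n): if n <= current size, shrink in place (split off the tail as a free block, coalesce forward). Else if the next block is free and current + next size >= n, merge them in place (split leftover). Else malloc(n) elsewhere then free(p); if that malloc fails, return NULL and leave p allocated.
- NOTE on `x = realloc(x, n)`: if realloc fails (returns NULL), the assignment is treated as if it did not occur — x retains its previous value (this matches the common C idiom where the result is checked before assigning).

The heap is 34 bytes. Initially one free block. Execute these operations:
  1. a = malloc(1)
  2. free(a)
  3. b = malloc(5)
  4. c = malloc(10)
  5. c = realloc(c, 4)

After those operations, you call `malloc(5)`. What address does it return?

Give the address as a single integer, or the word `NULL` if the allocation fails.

Answer: 9

Derivation:
Op 1: a = malloc(1) -> a = 0; heap: [0-0 ALLOC][1-33 FREE]
Op 2: free(a) -> (freed a); heap: [0-33 FREE]
Op 3: b = malloc(5) -> b = 0; heap: [0-4 ALLOC][5-33 FREE]
Op 4: c = malloc(10) -> c = 5; heap: [0-4 ALLOC][5-14 ALLOC][15-33 FREE]
Op 5: c = realloc(c, 4) -> c = 5; heap: [0-4 ALLOC][5-8 ALLOC][9-33 FREE]
malloc(5): first-fit scan over [0-4 ALLOC][5-8 ALLOC][9-33 FREE] -> 9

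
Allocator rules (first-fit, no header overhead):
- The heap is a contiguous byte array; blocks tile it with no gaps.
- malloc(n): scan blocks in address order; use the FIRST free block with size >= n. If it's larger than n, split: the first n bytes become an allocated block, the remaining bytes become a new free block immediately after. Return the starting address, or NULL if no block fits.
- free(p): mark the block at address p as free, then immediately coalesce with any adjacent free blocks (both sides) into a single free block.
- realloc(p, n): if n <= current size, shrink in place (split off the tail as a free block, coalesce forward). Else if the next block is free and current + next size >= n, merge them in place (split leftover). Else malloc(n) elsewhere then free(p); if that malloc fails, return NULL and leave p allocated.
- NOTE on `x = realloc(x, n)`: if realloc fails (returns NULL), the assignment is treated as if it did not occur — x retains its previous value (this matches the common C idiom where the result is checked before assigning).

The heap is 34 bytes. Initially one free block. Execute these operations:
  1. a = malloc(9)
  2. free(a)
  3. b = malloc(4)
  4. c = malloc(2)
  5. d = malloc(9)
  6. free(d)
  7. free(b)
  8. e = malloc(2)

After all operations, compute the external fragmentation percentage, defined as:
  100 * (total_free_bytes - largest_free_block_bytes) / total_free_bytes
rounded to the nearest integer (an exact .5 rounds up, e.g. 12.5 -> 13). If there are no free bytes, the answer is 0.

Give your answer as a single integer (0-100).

Answer: 7

Derivation:
Op 1: a = malloc(9) -> a = 0; heap: [0-8 ALLOC][9-33 FREE]
Op 2: free(a) -> (freed a); heap: [0-33 FREE]
Op 3: b = malloc(4) -> b = 0; heap: [0-3 ALLOC][4-33 FREE]
Op 4: c = malloc(2) -> c = 4; heap: [0-3 ALLOC][4-5 ALLOC][6-33 FREE]
Op 5: d = malloc(9) -> d = 6; heap: [0-3 ALLOC][4-5 ALLOC][6-14 ALLOC][15-33 FREE]
Op 6: free(d) -> (freed d); heap: [0-3 ALLOC][4-5 ALLOC][6-33 FREE]
Op 7: free(b) -> (freed b); heap: [0-3 FREE][4-5 ALLOC][6-33 FREE]
Op 8: e = malloc(2) -> e = 0; heap: [0-1 ALLOC][2-3 FREE][4-5 ALLOC][6-33 FREE]
Free blocks: [2 28] total_free=30 largest=28 -> 100*(30-28)/30 = 200/30 ≈ 6.667 -> rounds to 7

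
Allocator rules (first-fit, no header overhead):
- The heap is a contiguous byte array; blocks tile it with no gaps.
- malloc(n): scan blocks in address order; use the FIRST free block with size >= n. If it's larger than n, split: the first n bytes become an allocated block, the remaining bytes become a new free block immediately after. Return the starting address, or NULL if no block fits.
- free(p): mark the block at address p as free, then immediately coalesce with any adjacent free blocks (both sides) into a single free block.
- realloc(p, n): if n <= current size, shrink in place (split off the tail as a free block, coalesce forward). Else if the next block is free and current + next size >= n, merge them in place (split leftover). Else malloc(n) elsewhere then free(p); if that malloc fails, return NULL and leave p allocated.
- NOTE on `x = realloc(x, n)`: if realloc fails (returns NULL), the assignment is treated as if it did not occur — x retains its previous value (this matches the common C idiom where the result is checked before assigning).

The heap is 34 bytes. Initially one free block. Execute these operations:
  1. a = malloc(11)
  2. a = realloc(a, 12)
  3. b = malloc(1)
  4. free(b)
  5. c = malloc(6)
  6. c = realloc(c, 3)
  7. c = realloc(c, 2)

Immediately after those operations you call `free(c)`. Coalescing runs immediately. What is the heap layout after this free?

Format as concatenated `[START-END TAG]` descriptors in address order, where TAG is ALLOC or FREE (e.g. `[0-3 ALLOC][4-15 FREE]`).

Op 1: a = malloc(11) -> a = 0; heap: [0-10 ALLOC][11-33 FREE]
Op 2: a = realloc(a, 12) -> a = 0; heap: [0-11 ALLOC][12-33 FREE]
Op 3: b = malloc(1) -> b = 12; heap: [0-11 ALLOC][12-12 ALLOC][13-33 FREE]
Op 4: free(b) -> (freed b); heap: [0-11 ALLOC][12-33 FREE]
Op 5: c = malloc(6) -> c = 12; heap: [0-11 ALLOC][12-17 ALLOC][18-33 FREE]
Op 6: c = realloc(c, 3) -> c = 12; heap: [0-11 ALLOC][12-14 ALLOC][15-33 FREE]
Op 7: c = realloc(c, 2) -> c = 12; heap: [0-11 ALLOC][12-13 ALLOC][14-33 FREE]
free(c): c = 12 -> block [12-13 ALLOC]; mark free, coalesce with adjacent free neighbors -> [0-11 ALLOC][12-33 FREE]

Answer: [0-11 ALLOC][12-33 FREE]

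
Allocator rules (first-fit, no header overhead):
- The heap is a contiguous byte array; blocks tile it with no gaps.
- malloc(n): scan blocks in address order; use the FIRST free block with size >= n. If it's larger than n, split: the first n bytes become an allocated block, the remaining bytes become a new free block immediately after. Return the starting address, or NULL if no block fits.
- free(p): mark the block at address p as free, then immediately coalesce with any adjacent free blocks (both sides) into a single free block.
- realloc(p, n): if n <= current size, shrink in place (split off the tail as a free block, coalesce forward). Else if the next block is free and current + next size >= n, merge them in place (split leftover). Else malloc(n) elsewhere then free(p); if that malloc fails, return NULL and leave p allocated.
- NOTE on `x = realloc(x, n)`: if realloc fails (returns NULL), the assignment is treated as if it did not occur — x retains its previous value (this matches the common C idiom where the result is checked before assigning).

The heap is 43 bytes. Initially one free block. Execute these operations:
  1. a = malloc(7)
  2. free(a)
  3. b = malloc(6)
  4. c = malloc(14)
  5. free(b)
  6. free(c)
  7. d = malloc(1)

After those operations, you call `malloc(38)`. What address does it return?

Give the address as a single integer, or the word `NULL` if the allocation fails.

Answer: 1

Derivation:
Op 1: a = malloc(7) -> a = 0; heap: [0-6 ALLOC][7-42 FREE]
Op 2: free(a) -> (freed a); heap: [0-42 FREE]
Op 3: b = malloc(6) -> b = 0; heap: [0-5 ALLOC][6-42 FREE]
Op 4: c = malloc(14) -> c = 6; heap: [0-5 ALLOC][6-19 ALLOC][20-42 FREE]
Op 5: free(b) -> (freed b); heap: [0-5 FREE][6-19 ALLOC][20-42 FREE]
Op 6: free(c) -> (freed c); heap: [0-42 FREE]
Op 7: d = malloc(1) -> d = 0; heap: [0-0 ALLOC][1-42 FREE]
malloc(38): first-fit scan over [0-0 ALLOC][1-42 FREE] -> 1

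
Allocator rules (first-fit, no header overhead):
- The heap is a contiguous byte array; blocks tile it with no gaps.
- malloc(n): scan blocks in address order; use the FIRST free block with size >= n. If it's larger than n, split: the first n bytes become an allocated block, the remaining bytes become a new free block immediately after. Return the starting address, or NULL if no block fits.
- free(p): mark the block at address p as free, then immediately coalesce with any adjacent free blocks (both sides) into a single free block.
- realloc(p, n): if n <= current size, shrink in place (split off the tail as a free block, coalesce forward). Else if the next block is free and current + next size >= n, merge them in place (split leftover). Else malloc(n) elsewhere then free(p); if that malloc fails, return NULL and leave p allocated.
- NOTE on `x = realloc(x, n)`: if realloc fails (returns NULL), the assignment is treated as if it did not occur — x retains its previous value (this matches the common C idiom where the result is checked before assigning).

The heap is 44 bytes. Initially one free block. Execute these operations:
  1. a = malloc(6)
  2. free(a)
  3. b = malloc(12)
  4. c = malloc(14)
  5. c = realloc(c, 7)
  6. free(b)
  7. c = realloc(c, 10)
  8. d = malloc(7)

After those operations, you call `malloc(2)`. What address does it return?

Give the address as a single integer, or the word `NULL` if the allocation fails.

Answer: 7

Derivation:
Op 1: a = malloc(6) -> a = 0; heap: [0-5 ALLOC][6-43 FREE]
Op 2: free(a) -> (freed a); heap: [0-43 FREE]
Op 3: b = malloc(12) -> b = 0; heap: [0-11 ALLOC][12-43 FREE]
Op 4: c = malloc(14) -> c = 12; heap: [0-11 ALLOC][12-25 ALLOC][26-43 FREE]
Op 5: c = realloc(c, 7) -> c = 12; heap: [0-11 ALLOC][12-18 ALLOC][19-43 FREE]
Op 6: free(b) -> (freed b); heap: [0-11 FREE][12-18 ALLOC][19-43 FREE]
Op 7: c = realloc(c, 10) -> c = 12; heap: [0-11 FREE][12-21 ALLOC][22-43 FREE]
Op 8: d = malloc(7) -> d = 0; heap: [0-6 ALLOC][7-11 FREE][12-21 ALLOC][22-43 FREE]
malloc(2): first-fit scan over [0-6 ALLOC][7-11 FREE][12-21 ALLOC][22-43 FREE] -> 7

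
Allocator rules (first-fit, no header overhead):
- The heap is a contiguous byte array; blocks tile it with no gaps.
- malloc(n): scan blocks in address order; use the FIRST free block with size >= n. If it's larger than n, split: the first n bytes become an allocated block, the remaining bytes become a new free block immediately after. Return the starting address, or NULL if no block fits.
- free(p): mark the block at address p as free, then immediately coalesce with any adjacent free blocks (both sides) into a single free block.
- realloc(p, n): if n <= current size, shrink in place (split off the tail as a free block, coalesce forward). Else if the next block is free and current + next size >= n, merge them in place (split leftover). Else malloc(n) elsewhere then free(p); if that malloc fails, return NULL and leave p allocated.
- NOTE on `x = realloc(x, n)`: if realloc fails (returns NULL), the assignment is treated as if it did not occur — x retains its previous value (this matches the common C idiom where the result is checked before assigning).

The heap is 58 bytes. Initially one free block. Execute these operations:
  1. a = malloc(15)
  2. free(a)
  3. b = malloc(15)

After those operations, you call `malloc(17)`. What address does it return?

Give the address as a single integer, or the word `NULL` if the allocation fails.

Answer: 15

Derivation:
Op 1: a = malloc(15) -> a = 0; heap: [0-14 ALLOC][15-57 FREE]
Op 2: free(a) -> (freed a); heap: [0-57 FREE]
Op 3: b = malloc(15) -> b = 0; heap: [0-14 ALLOC][15-57 FREE]
malloc(17): first-fit scan over [0-14 ALLOC][15-57 FREE] -> 15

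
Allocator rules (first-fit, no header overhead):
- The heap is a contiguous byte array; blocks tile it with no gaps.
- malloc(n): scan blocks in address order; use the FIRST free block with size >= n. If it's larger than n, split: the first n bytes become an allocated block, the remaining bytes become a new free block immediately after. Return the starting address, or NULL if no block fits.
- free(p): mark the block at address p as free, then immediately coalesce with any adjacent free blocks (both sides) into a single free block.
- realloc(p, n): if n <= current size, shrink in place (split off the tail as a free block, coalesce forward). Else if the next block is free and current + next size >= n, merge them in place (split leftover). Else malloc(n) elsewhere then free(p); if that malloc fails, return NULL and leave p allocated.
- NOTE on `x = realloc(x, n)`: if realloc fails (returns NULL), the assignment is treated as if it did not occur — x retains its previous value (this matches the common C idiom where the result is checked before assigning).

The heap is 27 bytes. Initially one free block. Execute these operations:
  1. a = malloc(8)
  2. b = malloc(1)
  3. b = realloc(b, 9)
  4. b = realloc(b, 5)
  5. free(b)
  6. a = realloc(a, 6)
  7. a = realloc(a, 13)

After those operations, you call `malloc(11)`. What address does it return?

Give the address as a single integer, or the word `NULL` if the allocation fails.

Answer: 13

Derivation:
Op 1: a = malloc(8) -> a = 0; heap: [0-7 ALLOC][8-26 FREE]
Op 2: b = malloc(1) -> b = 8; heap: [0-7 ALLOC][8-8 ALLOC][9-26 FREE]
Op 3: b = realloc(b, 9) -> b = 8; heap: [0-7 ALLOC][8-16 ALLOC][17-26 FREE]
Op 4: b = realloc(b, 5) -> b = 8; heap: [0-7 ALLOC][8-12 ALLOC][13-26 FREE]
Op 5: free(b) -> (freed b); heap: [0-7 ALLOC][8-26 FREE]
Op 6: a = realloc(a, 6) -> a = 0; heap: [0-5 ALLOC][6-26 FREE]
Op 7: a = realloc(a, 13) -> a = 0; heap: [0-12 ALLOC][13-26 FREE]
malloc(11): first-fit scan over [0-12 ALLOC][13-26 FREE] -> 13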